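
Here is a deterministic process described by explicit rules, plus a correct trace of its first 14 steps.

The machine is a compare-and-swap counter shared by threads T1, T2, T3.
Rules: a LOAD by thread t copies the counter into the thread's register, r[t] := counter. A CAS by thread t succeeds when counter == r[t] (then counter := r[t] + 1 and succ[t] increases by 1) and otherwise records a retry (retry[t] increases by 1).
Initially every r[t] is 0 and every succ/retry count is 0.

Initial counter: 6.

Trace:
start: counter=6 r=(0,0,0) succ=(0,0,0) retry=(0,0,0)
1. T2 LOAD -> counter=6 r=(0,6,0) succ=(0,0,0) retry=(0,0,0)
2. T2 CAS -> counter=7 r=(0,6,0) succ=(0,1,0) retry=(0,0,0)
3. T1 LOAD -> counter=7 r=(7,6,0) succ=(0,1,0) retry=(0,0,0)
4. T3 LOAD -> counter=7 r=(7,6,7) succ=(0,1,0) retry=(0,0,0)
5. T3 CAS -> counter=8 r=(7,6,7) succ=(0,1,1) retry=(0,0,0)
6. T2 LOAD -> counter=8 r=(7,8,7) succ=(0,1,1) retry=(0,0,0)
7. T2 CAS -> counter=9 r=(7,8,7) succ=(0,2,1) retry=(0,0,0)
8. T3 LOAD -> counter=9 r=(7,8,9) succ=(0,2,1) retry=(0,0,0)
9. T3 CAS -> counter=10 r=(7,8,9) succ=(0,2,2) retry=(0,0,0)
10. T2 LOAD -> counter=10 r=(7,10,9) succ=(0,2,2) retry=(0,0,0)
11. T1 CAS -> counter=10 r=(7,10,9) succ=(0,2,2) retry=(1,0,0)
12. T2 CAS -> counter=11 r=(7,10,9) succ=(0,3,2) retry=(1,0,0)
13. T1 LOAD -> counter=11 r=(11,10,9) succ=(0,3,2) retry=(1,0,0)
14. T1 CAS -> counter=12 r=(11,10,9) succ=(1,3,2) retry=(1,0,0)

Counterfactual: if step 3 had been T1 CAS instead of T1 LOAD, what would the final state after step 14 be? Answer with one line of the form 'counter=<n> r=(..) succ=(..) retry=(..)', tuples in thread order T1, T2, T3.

(re-executing from step 3 with the substitution; state before step 3: counter=7 r=(0,6,0) succ=(0,1,0) retry=(0,0,0))
3. T1 CAS -> counter=7 r=(0,6,0) succ=(0,1,0) retry=(1,0,0)
4. T3 LOAD -> counter=7 r=(0,6,7) succ=(0,1,0) retry=(1,0,0)
5. T3 CAS -> counter=8 r=(0,6,7) succ=(0,1,1) retry=(1,0,0)
6. T2 LOAD -> counter=8 r=(0,8,7) succ=(0,1,1) retry=(1,0,0)
7. T2 CAS -> counter=9 r=(0,8,7) succ=(0,2,1) retry=(1,0,0)
8. T3 LOAD -> counter=9 r=(0,8,9) succ=(0,2,1) retry=(1,0,0)
9. T3 CAS -> counter=10 r=(0,8,9) succ=(0,2,2) retry=(1,0,0)
10. T2 LOAD -> counter=10 r=(0,10,9) succ=(0,2,2) retry=(1,0,0)
11. T1 CAS -> counter=10 r=(0,10,9) succ=(0,2,2) retry=(2,0,0)
12. T2 CAS -> counter=11 r=(0,10,9) succ=(0,3,2) retry=(2,0,0)
13. T1 LOAD -> counter=11 r=(11,10,9) succ=(0,3,2) retry=(2,0,0)
14. T1 CAS -> counter=12 r=(11,10,9) succ=(1,3,2) retry=(2,0,0)

counter=12 r=(11,10,9) succ=(1,3,2) retry=(2,0,0)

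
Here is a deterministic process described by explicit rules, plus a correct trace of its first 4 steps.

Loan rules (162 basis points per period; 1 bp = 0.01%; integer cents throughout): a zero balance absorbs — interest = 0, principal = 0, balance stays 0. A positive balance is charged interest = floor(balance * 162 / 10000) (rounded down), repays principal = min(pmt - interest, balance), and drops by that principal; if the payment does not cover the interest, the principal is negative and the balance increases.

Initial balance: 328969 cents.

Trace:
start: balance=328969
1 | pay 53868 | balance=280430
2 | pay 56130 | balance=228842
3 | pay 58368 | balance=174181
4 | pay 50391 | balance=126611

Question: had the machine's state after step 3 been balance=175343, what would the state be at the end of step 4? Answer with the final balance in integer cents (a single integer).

127792

state after step 3 := balance=175343
4 | pay 50391 | balance=127792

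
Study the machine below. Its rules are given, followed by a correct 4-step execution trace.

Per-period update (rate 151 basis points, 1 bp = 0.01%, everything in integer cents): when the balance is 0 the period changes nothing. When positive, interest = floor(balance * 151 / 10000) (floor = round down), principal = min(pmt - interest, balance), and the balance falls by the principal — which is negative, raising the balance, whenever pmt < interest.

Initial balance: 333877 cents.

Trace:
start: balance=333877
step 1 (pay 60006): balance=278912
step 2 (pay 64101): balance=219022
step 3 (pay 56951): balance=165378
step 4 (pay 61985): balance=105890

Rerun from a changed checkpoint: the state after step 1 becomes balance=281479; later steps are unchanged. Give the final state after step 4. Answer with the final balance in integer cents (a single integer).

state after step 1 := balance=281479
step 2 (pay 64101): balance=221628
step 3 (pay 56951): balance=168023
step 4 (pay 61985): balance=108575

108575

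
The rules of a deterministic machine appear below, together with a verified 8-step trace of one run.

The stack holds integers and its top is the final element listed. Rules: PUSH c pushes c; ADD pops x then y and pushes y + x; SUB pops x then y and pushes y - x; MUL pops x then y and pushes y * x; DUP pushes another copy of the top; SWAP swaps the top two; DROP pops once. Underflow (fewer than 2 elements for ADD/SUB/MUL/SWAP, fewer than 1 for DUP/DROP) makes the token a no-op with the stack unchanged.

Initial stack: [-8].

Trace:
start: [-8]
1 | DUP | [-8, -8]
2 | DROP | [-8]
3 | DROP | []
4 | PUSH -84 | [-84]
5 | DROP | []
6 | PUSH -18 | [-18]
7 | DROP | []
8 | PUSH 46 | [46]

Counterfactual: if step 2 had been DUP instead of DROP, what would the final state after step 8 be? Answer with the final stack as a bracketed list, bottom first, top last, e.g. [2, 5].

(re-executing from step 2 with the substitution; state before step 2: [-8, -8])
2 | DUP | [-8, -8, -8]
3 | DROP | [-8, -8]
4 | PUSH -84 | [-8, -8, -84]
5 | DROP | [-8, -8]
6 | PUSH -18 | [-8, -8, -18]
7 | DROP | [-8, -8]
8 | PUSH 46 | [-8, -8, 46]

[-8, -8, 46]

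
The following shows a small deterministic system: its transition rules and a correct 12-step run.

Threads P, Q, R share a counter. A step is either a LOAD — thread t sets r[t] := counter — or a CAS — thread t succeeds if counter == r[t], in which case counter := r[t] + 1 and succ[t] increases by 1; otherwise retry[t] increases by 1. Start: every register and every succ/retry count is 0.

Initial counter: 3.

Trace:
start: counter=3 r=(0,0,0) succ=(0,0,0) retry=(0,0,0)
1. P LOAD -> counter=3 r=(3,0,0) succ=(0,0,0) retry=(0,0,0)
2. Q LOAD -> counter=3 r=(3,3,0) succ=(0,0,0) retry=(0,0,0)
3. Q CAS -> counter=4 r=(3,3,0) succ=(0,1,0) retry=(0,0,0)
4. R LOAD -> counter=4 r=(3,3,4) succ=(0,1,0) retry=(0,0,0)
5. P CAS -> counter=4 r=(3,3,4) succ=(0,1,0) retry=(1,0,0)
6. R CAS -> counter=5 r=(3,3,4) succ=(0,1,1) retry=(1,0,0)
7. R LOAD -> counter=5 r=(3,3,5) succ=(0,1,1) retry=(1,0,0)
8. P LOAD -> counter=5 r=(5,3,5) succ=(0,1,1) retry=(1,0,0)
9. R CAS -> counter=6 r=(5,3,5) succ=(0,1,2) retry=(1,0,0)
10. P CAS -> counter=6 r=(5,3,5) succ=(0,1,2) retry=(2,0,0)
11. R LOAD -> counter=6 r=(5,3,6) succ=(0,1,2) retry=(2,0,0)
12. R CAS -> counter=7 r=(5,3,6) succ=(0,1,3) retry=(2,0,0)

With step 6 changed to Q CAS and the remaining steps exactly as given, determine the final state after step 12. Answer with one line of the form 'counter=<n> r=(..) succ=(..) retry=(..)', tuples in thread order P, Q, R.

counter=6 r=(4,3,5) succ=(0,1,2) retry=(2,1,0)

(re-executing from step 6 with the substitution; state before step 6: counter=4 r=(3,3,4) succ=(0,1,0) retry=(1,0,0))
6. Q CAS -> counter=4 r=(3,3,4) succ=(0,1,0) retry=(1,1,0)
7. R LOAD -> counter=4 r=(3,3,4) succ=(0,1,0) retry=(1,1,0)
8. P LOAD -> counter=4 r=(4,3,4) succ=(0,1,0) retry=(1,1,0)
9. R CAS -> counter=5 r=(4,3,4) succ=(0,1,1) retry=(1,1,0)
10. P CAS -> counter=5 r=(4,3,4) succ=(0,1,1) retry=(2,1,0)
11. R LOAD -> counter=5 r=(4,3,5) succ=(0,1,1) retry=(2,1,0)
12. R CAS -> counter=6 r=(4,3,5) succ=(0,1,2) retry=(2,1,0)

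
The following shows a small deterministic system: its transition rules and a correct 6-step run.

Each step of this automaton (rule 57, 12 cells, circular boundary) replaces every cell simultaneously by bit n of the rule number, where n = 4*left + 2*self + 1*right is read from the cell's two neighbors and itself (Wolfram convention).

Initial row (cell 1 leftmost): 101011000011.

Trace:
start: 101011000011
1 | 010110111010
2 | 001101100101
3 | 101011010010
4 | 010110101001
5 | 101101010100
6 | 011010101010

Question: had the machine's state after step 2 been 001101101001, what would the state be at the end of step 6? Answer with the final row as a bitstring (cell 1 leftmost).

state after step 2 := 001101101001
3 | 101011010100
4 | 010110101010
5 | 001101010101
6 | 101010101010

101010101010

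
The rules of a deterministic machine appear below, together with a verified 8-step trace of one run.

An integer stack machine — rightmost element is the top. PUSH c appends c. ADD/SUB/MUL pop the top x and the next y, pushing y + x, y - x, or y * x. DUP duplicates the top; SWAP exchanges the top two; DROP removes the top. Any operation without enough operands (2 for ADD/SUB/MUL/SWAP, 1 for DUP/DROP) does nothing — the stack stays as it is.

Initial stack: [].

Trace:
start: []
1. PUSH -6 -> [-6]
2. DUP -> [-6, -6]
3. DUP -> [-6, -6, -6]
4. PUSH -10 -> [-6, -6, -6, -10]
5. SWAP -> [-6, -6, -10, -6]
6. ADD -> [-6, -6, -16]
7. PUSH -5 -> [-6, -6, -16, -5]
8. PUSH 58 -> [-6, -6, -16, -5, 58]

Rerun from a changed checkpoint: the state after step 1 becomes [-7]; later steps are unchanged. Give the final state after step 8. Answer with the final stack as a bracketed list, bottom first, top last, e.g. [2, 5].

state after step 1 := [-7]
2. DUP -> [-7, -7]
3. DUP -> [-7, -7, -7]
4. PUSH -10 -> [-7, -7, -7, -10]
5. SWAP -> [-7, -7, -10, -7]
6. ADD -> [-7, -7, -17]
7. PUSH -5 -> [-7, -7, -17, -5]
8. PUSH 58 -> [-7, -7, -17, -5, 58]

[-7, -7, -17, -5, 58]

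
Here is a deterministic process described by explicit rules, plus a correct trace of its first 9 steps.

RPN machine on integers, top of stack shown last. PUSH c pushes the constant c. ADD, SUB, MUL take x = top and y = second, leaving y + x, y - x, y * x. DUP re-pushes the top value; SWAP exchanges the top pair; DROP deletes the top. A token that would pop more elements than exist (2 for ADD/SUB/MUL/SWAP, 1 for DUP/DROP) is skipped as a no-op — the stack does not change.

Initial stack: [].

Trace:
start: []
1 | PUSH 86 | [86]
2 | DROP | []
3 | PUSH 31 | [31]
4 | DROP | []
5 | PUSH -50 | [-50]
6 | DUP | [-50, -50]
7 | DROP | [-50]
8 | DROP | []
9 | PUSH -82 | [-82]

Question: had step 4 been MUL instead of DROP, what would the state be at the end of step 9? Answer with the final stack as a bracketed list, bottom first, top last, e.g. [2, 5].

(re-executing from step 4 with the substitution; state before step 4: [31])
4 | MUL | [31]
5 | PUSH -50 | [31, -50]
6 | DUP | [31, -50, -50]
7 | DROP | [31, -50]
8 | DROP | [31]
9 | PUSH -82 | [31, -82]

[31, -82]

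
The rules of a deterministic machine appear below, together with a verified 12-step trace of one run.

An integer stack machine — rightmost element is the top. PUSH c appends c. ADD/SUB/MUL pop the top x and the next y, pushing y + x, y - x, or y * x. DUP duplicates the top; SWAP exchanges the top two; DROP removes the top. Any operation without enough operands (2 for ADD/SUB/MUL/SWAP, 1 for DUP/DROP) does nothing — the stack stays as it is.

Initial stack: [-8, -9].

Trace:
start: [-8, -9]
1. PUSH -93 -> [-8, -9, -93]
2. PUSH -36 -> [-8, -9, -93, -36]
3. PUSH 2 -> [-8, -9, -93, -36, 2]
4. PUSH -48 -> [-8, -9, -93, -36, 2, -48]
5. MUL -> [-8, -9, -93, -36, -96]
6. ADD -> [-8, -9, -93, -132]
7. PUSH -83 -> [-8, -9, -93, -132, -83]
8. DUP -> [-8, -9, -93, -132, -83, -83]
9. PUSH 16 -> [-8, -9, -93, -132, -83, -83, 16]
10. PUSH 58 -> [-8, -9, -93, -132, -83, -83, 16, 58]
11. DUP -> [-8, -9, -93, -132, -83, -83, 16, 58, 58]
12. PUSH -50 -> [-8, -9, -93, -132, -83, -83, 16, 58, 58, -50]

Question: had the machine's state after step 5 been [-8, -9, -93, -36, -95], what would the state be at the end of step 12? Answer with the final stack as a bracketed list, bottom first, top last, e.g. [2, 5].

[-8, -9, -93, -131, -83, -83, 16, 58, 58, -50]

state after step 5 := [-8, -9, -93, -36, -95]
6. ADD -> [-8, -9, -93, -131]
7. PUSH -83 -> [-8, -9, -93, -131, -83]
8. DUP -> [-8, -9, -93, -131, -83, -83]
9. PUSH 16 -> [-8, -9, -93, -131, -83, -83, 16]
10. PUSH 58 -> [-8, -9, -93, -131, -83, -83, 16, 58]
11. DUP -> [-8, -9, -93, -131, -83, -83, 16, 58, 58]
12. PUSH -50 -> [-8, -9, -93, -131, -83, -83, 16, 58, 58, -50]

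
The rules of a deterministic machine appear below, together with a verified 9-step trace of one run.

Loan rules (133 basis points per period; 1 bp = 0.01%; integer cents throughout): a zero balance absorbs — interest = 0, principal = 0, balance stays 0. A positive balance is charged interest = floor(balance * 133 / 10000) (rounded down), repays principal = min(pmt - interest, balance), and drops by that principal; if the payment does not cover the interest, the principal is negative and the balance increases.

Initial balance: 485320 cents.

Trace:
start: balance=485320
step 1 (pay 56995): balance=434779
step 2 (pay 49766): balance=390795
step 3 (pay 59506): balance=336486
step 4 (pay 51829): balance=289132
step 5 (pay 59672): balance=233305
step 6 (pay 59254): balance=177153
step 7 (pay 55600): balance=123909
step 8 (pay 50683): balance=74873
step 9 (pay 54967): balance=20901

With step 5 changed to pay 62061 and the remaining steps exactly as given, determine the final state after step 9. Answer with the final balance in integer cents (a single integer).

(re-executing from step 5 with the substitution; state before step 5: balance=289132)
step 5 (pay 62061): balance=230916
step 6 (pay 59254): balance=174733
step 7 (pay 55600): balance=121456
step 8 (pay 50683): balance=72388
step 9 (pay 54967): balance=18383

18383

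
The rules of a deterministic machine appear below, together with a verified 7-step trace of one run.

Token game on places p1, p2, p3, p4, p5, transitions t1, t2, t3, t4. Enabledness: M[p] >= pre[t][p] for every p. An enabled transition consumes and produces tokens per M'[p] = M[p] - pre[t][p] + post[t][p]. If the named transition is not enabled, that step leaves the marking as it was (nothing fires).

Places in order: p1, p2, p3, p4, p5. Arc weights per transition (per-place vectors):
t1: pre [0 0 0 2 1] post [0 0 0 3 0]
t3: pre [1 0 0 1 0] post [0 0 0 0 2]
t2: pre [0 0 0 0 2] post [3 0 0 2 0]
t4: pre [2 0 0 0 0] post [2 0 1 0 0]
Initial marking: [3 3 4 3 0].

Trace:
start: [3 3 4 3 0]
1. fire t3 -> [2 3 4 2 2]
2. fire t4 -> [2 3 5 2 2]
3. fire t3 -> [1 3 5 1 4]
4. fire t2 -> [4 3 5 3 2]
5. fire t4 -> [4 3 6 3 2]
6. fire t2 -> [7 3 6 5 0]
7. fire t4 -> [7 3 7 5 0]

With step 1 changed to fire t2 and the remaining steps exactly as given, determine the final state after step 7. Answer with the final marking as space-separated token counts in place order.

5 3 7 4 0

(re-executing from step 1 with the substitution; state before step 1: [3 3 4 3 0])
1. fire t2 -> [3 3 4 3 0]
2. fire t4 -> [3 3 5 3 0]
3. fire t3 -> [2 3 5 2 2]
4. fire t2 -> [5 3 5 4 0]
5. fire t4 -> [5 3 6 4 0]
6. fire t2 -> [5 3 6 4 0]
7. fire t4 -> [5 3 7 4 0]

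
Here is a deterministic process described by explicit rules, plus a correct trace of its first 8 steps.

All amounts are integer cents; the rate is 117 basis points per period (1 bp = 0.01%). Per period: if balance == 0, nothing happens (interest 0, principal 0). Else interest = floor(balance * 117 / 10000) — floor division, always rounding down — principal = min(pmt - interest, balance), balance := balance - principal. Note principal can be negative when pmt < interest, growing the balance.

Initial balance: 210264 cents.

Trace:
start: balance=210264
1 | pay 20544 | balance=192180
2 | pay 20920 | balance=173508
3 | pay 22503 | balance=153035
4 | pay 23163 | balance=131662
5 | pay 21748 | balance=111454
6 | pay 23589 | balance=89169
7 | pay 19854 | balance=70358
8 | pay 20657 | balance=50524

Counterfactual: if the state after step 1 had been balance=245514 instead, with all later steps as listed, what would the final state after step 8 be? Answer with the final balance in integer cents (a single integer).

108381

state after step 1 := balance=245514
2 | pay 20920 | balance=227466
3 | pay 22503 | balance=207624
4 | pay 23163 | balance=186890
5 | pay 21748 | balance=167328
6 | pay 23589 | balance=145696
7 | pay 19854 | balance=127546
8 | pay 20657 | balance=108381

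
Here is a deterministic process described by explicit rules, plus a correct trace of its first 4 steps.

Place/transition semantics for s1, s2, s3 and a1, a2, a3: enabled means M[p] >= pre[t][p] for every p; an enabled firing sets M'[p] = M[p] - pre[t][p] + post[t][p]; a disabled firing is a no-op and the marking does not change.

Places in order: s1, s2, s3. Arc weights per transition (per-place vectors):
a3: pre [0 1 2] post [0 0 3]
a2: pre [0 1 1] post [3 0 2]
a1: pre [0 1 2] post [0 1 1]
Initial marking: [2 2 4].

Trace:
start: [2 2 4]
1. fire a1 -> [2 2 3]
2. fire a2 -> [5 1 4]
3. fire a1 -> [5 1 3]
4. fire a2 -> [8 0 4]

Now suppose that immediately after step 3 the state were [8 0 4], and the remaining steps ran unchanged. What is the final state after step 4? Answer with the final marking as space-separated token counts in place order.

state after step 3 := [8 0 4]
4. fire a2 -> [8 0 4]

8 0 4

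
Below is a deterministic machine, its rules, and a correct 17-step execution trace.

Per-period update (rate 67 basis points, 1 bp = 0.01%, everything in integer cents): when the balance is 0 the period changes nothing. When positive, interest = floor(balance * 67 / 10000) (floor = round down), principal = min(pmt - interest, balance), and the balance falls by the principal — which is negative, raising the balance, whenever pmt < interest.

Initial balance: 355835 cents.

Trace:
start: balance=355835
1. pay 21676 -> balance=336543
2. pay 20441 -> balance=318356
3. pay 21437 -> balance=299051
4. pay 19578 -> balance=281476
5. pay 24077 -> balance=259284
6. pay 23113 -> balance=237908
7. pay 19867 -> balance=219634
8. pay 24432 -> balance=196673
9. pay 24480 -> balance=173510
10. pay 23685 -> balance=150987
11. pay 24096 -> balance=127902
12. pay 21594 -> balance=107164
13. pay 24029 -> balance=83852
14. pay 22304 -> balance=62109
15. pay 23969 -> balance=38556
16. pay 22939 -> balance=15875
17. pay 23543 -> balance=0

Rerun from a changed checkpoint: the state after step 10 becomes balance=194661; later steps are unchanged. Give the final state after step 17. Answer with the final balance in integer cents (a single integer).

state after step 10 := balance=194661
11. pay 24096 -> balance=171869
12. pay 21594 -> balance=151426
13. pay 24029 -> balance=128411
14. pay 22304 -> balance=106967
15. pay 23969 -> balance=83714
16. pay 22939 -> balance=61335
17. pay 23543 -> balance=38202

38202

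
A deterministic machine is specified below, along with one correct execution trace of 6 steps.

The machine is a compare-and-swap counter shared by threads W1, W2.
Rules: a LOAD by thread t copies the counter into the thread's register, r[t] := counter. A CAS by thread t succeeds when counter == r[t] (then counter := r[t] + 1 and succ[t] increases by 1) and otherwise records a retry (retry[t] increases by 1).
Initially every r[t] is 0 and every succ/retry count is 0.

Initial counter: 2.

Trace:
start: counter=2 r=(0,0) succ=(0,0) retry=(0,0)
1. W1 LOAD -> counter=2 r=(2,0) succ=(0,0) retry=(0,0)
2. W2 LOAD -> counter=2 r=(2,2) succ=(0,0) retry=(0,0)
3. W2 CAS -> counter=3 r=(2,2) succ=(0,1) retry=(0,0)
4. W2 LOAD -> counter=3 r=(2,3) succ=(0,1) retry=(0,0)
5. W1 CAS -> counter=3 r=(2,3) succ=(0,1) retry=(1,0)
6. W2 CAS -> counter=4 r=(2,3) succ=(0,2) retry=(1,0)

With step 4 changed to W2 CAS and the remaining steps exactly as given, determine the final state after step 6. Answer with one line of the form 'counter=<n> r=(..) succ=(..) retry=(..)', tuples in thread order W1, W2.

(re-executing from step 4 with the substitution; state before step 4: counter=3 r=(2,2) succ=(0,1) retry=(0,0))
4. W2 CAS -> counter=3 r=(2,2) succ=(0,1) retry=(0,1)
5. W1 CAS -> counter=3 r=(2,2) succ=(0,1) retry=(1,1)
6. W2 CAS -> counter=3 r=(2,2) succ=(0,1) retry=(1,2)

counter=3 r=(2,2) succ=(0,1) retry=(1,2)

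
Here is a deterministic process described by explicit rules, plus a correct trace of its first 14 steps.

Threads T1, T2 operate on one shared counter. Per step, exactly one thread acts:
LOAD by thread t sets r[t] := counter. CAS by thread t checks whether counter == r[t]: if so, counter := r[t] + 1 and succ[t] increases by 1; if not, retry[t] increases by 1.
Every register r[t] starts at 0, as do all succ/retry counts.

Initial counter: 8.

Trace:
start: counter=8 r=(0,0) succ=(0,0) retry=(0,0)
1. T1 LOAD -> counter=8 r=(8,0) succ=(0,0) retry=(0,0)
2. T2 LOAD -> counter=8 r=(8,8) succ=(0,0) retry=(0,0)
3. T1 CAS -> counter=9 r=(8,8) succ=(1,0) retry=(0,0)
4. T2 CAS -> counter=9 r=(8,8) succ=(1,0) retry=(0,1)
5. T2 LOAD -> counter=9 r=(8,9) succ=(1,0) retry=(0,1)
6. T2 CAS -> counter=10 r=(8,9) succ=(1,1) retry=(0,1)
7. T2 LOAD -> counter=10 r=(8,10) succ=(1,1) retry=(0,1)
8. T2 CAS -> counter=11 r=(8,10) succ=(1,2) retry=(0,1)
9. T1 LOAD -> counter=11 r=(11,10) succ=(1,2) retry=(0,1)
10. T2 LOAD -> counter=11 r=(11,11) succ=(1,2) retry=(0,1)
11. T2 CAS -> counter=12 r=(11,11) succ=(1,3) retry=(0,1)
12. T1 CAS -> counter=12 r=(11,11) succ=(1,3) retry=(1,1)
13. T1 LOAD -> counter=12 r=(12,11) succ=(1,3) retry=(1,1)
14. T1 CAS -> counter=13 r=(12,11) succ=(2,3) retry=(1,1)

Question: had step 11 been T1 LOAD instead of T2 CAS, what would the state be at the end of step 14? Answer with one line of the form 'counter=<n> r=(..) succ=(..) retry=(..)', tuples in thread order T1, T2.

counter=13 r=(12,11) succ=(3,2) retry=(0,1)

(re-executing from step 11 with the substitution; state before step 11: counter=11 r=(11,11) succ=(1,2) retry=(0,1))
11. T1 LOAD -> counter=11 r=(11,11) succ=(1,2) retry=(0,1)
12. T1 CAS -> counter=12 r=(11,11) succ=(2,2) retry=(0,1)
13. T1 LOAD -> counter=12 r=(12,11) succ=(2,2) retry=(0,1)
14. T1 CAS -> counter=13 r=(12,11) succ=(3,2) retry=(0,1)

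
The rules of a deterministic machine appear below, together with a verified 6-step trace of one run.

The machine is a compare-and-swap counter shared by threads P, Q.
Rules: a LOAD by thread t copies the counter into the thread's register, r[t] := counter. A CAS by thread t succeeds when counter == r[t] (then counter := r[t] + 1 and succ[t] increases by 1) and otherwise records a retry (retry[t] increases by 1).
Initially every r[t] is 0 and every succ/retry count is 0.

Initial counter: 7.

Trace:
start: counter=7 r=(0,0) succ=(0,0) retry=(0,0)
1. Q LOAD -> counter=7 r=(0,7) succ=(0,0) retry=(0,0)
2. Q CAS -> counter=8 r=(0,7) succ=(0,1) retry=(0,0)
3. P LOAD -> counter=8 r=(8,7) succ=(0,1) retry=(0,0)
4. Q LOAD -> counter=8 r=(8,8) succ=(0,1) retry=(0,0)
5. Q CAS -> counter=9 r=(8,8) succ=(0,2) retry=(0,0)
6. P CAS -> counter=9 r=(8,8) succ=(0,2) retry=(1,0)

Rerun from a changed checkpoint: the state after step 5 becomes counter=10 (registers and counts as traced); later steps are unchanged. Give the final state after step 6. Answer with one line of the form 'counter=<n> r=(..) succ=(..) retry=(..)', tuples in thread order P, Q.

state after step 5 := counter=10 r=(8,8) succ=(0,2) retry=(0,0)
6. P CAS -> counter=10 r=(8,8) succ=(0,2) retry=(1,0)

counter=10 r=(8,8) succ=(0,2) retry=(1,0)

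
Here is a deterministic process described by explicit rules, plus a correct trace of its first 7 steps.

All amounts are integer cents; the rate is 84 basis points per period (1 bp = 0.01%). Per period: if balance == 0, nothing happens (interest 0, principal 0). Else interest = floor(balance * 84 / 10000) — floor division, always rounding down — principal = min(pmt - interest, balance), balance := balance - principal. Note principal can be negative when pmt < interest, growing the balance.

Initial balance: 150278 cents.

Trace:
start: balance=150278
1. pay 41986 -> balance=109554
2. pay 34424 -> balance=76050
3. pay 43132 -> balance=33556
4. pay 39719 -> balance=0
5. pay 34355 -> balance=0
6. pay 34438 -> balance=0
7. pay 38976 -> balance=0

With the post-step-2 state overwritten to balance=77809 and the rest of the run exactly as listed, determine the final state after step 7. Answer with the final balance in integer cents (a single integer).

0

state after step 2 := balance=77809
3. pay 43132 -> balance=35330
4. pay 39719 -> balance=0
5. pay 34355 -> balance=0
6. pay 34438 -> balance=0
7. pay 38976 -> balance=0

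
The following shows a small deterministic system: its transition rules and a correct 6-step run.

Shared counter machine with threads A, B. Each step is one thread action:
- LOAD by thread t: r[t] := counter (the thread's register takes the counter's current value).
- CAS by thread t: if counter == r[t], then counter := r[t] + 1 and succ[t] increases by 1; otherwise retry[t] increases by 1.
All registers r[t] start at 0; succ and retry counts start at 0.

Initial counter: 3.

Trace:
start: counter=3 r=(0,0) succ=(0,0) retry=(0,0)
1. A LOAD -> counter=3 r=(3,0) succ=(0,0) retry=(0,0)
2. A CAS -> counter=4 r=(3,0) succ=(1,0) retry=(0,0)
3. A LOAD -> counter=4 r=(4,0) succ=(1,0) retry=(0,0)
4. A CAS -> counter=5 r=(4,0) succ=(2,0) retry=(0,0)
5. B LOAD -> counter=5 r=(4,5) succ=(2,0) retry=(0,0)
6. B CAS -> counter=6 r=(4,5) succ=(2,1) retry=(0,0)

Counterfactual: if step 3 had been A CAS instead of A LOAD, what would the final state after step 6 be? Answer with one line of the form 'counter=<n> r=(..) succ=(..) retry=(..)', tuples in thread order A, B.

counter=5 r=(3,4) succ=(1,1) retry=(2,0)

(re-executing from step 3 with the substitution; state before step 3: counter=4 r=(3,0) succ=(1,0) retry=(0,0))
3. A CAS -> counter=4 r=(3,0) succ=(1,0) retry=(1,0)
4. A CAS -> counter=4 r=(3,0) succ=(1,0) retry=(2,0)
5. B LOAD -> counter=4 r=(3,4) succ=(1,0) retry=(2,0)
6. B CAS -> counter=5 r=(3,4) succ=(1,1) retry=(2,0)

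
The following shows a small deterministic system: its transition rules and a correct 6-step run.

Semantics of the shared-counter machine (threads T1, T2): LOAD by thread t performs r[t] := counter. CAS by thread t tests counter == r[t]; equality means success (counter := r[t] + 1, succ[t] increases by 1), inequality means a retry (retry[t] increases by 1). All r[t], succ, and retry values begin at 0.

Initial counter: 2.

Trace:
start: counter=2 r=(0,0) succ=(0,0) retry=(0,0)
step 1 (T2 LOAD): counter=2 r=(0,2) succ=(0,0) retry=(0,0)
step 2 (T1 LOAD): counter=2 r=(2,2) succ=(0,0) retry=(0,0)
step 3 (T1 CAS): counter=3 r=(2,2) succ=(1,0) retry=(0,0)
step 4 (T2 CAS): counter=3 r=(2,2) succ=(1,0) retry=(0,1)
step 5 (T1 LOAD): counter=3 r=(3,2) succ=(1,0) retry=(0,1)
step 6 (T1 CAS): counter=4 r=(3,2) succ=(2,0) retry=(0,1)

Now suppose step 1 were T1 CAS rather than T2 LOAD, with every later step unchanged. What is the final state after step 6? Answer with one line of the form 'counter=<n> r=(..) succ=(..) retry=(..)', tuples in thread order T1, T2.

counter=4 r=(3,0) succ=(2,0) retry=(1,1)

(re-executing from step 1 with the substitution; state before step 1: counter=2 r=(0,0) succ=(0,0) retry=(0,0))
step 1 (T1 CAS): counter=2 r=(0,0) succ=(0,0) retry=(1,0)
step 2 (T1 LOAD): counter=2 r=(2,0) succ=(0,0) retry=(1,0)
step 3 (T1 CAS): counter=3 r=(2,0) succ=(1,0) retry=(1,0)
step 4 (T2 CAS): counter=3 r=(2,0) succ=(1,0) retry=(1,1)
step 5 (T1 LOAD): counter=3 r=(3,0) succ=(1,0) retry=(1,1)
step 6 (T1 CAS): counter=4 r=(3,0) succ=(2,0) retry=(1,1)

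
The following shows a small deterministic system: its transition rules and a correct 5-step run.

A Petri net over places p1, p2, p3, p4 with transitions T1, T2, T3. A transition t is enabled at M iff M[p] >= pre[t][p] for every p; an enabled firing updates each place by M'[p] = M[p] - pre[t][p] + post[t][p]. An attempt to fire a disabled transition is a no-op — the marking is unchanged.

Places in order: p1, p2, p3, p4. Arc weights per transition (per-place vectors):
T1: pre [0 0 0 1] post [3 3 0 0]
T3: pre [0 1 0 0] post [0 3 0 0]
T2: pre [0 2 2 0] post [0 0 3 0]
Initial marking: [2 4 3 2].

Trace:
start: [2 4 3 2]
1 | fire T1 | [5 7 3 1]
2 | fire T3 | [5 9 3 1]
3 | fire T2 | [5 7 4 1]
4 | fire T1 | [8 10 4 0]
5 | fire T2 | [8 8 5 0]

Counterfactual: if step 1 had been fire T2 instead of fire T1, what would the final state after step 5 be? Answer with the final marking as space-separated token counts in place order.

5 3 6 1

(re-executing from step 1 with the substitution; state before step 1: [2 4 3 2])
1 | fire T2 | [2 2 4 2]
2 | fire T3 | [2 4 4 2]
3 | fire T2 | [2 2 5 2]
4 | fire T1 | [5 5 5 1]
5 | fire T2 | [5 3 6 1]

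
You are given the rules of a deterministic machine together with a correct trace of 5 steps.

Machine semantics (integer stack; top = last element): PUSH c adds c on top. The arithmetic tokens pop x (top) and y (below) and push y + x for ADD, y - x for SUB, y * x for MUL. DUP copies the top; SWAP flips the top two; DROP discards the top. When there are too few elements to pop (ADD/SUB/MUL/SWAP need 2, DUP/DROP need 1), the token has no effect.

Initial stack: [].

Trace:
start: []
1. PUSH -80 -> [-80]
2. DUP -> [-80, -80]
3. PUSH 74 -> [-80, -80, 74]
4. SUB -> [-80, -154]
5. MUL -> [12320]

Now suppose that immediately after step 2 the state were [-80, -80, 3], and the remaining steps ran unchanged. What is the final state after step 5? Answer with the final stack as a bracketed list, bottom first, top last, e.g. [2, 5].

state after step 2 := [-80, -80, 3]
3. PUSH 74 -> [-80, -80, 3, 74]
4. SUB -> [-80, -80, -71]
5. MUL -> [-80, 5680]

[-80, 5680]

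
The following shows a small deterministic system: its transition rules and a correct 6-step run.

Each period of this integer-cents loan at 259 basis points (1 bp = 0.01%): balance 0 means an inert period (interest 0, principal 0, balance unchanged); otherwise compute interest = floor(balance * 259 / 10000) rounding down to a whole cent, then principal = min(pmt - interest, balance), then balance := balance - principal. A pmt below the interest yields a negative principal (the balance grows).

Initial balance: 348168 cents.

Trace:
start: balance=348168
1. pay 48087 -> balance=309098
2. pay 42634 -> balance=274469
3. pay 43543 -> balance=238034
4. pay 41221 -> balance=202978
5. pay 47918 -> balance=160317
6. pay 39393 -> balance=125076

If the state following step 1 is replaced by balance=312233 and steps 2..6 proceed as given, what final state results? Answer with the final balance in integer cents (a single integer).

state after step 1 := balance=312233
2. pay 42634 -> balance=277685
3. pay 43543 -> balance=241334
4. pay 41221 -> balance=206363
5. pay 47918 -> balance=163789
6. pay 39393 -> balance=128638

128638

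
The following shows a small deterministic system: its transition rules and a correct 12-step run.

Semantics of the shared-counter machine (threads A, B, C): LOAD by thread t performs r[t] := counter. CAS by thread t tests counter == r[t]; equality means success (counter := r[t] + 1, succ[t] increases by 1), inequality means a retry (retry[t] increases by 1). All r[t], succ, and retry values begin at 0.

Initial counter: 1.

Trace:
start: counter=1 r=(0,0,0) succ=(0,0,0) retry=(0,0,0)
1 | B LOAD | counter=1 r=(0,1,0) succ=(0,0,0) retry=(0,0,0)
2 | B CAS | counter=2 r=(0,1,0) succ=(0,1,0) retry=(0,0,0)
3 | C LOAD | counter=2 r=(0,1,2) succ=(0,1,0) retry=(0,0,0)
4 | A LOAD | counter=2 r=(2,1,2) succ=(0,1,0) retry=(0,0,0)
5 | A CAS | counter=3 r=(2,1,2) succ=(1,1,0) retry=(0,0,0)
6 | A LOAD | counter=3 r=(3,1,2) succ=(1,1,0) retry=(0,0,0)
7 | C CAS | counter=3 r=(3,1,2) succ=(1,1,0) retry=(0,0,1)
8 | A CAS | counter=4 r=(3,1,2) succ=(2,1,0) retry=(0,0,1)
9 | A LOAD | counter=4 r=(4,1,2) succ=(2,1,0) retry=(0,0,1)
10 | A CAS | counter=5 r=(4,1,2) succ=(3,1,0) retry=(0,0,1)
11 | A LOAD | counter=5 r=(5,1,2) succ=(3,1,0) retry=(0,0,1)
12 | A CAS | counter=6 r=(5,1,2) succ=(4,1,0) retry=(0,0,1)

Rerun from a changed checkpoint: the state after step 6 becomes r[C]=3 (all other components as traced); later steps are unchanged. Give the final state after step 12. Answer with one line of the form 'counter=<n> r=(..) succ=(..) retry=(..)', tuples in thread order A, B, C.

counter=6 r=(5,1,3) succ=(3,1,1) retry=(1,0,0)

state after step 6 := counter=3 r=(3,1,3) succ=(1,1,0) retry=(0,0,0)
7 | C CAS | counter=4 r=(3,1,3) succ=(1,1,1) retry=(0,0,0)
8 | A CAS | counter=4 r=(3,1,3) succ=(1,1,1) retry=(1,0,0)
9 | A LOAD | counter=4 r=(4,1,3) succ=(1,1,1) retry=(1,0,0)
10 | A CAS | counter=5 r=(4,1,3) succ=(2,1,1) retry=(1,0,0)
11 | A LOAD | counter=5 r=(5,1,3) succ=(2,1,1) retry=(1,0,0)
12 | A CAS | counter=6 r=(5,1,3) succ=(3,1,1) retry=(1,0,0)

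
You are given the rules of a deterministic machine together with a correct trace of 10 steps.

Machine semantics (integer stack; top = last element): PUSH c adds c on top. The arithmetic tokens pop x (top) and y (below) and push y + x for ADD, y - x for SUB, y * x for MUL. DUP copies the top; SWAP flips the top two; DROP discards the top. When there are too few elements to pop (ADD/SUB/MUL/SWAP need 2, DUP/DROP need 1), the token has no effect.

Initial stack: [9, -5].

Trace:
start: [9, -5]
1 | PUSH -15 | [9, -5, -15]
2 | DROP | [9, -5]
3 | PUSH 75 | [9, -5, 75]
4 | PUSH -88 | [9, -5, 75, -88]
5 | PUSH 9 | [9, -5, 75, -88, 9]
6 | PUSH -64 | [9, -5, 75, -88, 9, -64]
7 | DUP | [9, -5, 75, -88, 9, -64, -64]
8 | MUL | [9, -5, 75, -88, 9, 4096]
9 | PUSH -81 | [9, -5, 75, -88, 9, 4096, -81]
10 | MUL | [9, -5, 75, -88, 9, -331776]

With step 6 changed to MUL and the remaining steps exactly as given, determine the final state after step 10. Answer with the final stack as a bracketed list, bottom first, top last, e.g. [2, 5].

[9, -5, 75, -50808384]

(re-executing from step 6 with the substitution; state before step 6: [9, -5, 75, -88, 9])
6 | MUL | [9, -5, 75, -792]
7 | DUP | [9, -5, 75, -792, -792]
8 | MUL | [9, -5, 75, 627264]
9 | PUSH -81 | [9, -5, 75, 627264, -81]
10 | MUL | [9, -5, 75, -50808384]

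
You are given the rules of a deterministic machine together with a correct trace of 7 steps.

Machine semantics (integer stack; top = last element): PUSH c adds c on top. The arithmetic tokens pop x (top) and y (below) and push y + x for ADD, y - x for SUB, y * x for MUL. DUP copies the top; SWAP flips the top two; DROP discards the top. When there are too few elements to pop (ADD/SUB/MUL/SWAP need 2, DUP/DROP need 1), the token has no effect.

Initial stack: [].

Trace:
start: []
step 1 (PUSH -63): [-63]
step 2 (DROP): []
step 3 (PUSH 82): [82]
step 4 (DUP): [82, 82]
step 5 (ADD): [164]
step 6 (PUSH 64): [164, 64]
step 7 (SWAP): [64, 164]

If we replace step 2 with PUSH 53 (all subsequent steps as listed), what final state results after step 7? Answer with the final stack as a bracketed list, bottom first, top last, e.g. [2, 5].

[-63, 53, 64, 164]

(re-executing from step 2 with the substitution; state before step 2: [-63])
step 2 (PUSH 53): [-63, 53]
step 3 (PUSH 82): [-63, 53, 82]
step 4 (DUP): [-63, 53, 82, 82]
step 5 (ADD): [-63, 53, 164]
step 6 (PUSH 64): [-63, 53, 164, 64]
step 7 (SWAP): [-63, 53, 64, 164]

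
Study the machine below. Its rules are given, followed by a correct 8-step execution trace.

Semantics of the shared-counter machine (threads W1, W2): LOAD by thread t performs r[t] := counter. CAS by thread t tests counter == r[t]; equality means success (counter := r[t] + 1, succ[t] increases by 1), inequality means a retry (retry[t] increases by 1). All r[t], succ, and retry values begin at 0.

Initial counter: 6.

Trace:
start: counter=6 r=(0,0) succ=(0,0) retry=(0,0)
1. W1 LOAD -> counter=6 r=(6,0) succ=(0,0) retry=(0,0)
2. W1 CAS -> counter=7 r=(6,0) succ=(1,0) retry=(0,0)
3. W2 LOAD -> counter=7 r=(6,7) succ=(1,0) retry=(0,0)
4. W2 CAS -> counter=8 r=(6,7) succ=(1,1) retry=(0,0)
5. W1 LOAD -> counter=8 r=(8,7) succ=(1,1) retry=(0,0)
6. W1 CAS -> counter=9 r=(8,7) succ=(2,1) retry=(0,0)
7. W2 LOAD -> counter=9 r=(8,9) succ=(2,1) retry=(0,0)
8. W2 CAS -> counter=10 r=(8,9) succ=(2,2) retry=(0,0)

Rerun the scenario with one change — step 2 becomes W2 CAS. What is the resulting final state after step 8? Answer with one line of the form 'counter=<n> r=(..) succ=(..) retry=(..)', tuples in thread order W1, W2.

counter=9 r=(7,8) succ=(1,2) retry=(0,1)

(re-executing from step 2 with the substitution; state before step 2: counter=6 r=(6,0) succ=(0,0) retry=(0,0))
2. W2 CAS -> counter=6 r=(6,0) succ=(0,0) retry=(0,1)
3. W2 LOAD -> counter=6 r=(6,6) succ=(0,0) retry=(0,1)
4. W2 CAS -> counter=7 r=(6,6) succ=(0,1) retry=(0,1)
5. W1 LOAD -> counter=7 r=(7,6) succ=(0,1) retry=(0,1)
6. W1 CAS -> counter=8 r=(7,6) succ=(1,1) retry=(0,1)
7. W2 LOAD -> counter=8 r=(7,8) succ=(1,1) retry=(0,1)
8. W2 CAS -> counter=9 r=(7,8) succ=(1,2) retry=(0,1)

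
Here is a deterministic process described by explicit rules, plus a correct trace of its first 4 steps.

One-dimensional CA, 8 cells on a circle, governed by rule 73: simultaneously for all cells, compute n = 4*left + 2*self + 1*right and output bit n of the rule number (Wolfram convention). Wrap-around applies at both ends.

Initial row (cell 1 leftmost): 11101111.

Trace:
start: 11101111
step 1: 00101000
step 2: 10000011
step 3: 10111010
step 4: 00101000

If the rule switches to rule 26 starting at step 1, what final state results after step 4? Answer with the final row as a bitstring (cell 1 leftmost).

(re-executing steps 1..4 under rule 26; state before step 1: 11101111)
step 1: 00001000
step 2: 00010100
step 3: 00100010
step 4: 01010101

01010101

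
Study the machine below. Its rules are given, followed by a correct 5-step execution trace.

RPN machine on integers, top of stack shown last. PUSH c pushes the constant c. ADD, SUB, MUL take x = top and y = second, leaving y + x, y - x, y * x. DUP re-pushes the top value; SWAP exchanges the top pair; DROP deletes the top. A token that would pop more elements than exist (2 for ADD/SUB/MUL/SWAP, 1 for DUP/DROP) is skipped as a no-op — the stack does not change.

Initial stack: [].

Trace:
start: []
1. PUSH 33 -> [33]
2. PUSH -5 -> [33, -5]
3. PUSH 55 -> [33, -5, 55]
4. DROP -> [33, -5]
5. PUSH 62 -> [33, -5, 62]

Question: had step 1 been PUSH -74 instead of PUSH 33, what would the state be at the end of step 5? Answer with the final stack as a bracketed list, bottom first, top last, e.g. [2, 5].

(re-executing from step 1 with the substitution; state before step 1: [])
1. PUSH -74 -> [-74]
2. PUSH -5 -> [-74, -5]
3. PUSH 55 -> [-74, -5, 55]
4. DROP -> [-74, -5]
5. PUSH 62 -> [-74, -5, 62]

[-74, -5, 62]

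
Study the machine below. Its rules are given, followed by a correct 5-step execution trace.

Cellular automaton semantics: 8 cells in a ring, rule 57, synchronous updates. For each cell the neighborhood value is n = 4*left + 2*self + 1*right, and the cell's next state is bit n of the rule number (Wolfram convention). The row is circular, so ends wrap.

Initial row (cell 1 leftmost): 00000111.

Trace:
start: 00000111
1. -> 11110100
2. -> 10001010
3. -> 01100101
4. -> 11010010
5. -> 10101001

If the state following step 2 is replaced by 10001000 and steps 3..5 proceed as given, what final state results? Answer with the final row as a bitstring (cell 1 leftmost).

state after step 2 := 10001000
3. -> 01100110
4. -> 01010101
5. -> 10101010

10101010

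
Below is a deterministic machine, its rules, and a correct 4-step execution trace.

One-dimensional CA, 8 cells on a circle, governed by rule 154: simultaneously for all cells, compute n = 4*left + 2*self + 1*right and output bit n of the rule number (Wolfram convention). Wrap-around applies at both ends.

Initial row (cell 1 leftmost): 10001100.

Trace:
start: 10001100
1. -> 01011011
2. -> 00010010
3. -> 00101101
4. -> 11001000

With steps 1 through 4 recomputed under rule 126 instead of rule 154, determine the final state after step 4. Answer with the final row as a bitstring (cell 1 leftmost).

(re-executing steps 1..4 under rule 126; state before step 1: 10001100)
1. -> 11011111
2. -> 01110000
3. -> 11011000
4. -> 11111101

11111101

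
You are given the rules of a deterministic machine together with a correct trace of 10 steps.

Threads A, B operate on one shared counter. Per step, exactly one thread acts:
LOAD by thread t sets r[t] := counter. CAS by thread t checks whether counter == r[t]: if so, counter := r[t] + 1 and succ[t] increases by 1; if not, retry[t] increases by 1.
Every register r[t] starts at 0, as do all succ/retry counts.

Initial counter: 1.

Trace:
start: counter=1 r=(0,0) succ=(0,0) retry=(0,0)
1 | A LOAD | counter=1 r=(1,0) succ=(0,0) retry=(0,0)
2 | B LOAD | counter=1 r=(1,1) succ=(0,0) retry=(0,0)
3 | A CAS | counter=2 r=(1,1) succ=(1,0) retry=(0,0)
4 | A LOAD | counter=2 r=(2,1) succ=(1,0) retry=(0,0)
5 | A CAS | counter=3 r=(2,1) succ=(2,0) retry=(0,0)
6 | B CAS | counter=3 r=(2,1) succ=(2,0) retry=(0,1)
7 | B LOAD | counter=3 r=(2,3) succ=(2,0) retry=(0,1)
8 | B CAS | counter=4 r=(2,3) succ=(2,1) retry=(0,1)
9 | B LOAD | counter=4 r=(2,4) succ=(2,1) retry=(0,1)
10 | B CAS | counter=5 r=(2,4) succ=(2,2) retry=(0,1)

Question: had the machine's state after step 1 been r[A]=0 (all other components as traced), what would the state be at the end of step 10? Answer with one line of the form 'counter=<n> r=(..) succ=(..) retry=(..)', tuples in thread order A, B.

state after step 1 := counter=1 r=(0,0) succ=(0,0) retry=(0,0)
2 | B LOAD | counter=1 r=(0,1) succ=(0,0) retry=(0,0)
3 | A CAS | counter=1 r=(0,1) succ=(0,0) retry=(1,0)
4 | A LOAD | counter=1 r=(1,1) succ=(0,0) retry=(1,0)
5 | A CAS | counter=2 r=(1,1) succ=(1,0) retry=(1,0)
6 | B CAS | counter=2 r=(1,1) succ=(1,0) retry=(1,1)
7 | B LOAD | counter=2 r=(1,2) succ=(1,0) retry=(1,1)
8 | B CAS | counter=3 r=(1,2) succ=(1,1) retry=(1,1)
9 | B LOAD | counter=3 r=(1,3) succ=(1,1) retry=(1,1)
10 | B CAS | counter=4 r=(1,3) succ=(1,2) retry=(1,1)

counter=4 r=(1,3) succ=(1,2) retry=(1,1)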